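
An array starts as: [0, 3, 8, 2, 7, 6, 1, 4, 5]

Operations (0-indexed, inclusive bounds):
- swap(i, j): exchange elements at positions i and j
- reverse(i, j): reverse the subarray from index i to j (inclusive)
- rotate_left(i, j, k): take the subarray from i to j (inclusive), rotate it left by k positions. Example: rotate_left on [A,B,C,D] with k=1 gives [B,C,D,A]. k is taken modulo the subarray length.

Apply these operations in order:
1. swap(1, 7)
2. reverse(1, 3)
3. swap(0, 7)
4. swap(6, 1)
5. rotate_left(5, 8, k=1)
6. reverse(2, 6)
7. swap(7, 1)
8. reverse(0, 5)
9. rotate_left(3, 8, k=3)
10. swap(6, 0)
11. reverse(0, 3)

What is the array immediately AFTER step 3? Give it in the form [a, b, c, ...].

After 1 (swap(1, 7)): [0, 4, 8, 2, 7, 6, 1, 3, 5]
After 2 (reverse(1, 3)): [0, 2, 8, 4, 7, 6, 1, 3, 5]
After 3 (swap(0, 7)): [3, 2, 8, 4, 7, 6, 1, 0, 5]

Answer: [3, 2, 8, 4, 7, 6, 1, 0, 5]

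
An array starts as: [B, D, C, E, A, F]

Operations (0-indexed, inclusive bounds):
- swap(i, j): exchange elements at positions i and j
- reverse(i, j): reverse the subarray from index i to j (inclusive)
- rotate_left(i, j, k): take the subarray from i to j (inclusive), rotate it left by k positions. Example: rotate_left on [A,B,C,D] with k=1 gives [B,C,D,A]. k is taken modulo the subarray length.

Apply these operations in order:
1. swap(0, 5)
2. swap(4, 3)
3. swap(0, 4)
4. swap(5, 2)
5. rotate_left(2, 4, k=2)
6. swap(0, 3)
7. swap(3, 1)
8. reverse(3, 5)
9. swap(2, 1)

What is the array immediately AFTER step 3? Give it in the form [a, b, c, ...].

Answer: [E, D, C, A, F, B]

Derivation:
After 1 (swap(0, 5)): [F, D, C, E, A, B]
After 2 (swap(4, 3)): [F, D, C, A, E, B]
After 3 (swap(0, 4)): [E, D, C, A, F, B]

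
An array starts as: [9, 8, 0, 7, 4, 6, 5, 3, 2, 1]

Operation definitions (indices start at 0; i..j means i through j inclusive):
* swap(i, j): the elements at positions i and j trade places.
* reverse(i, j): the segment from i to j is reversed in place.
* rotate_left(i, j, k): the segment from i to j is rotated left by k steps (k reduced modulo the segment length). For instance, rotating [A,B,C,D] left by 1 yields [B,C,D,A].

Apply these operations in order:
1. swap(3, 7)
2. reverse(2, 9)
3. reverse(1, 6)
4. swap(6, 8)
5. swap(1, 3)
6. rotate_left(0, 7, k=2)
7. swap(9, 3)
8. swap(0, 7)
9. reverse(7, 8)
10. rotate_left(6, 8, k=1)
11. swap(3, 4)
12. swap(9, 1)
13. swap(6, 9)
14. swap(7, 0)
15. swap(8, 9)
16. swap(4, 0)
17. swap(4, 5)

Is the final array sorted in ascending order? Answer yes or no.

After 1 (swap(3, 7)): [9, 8, 0, 3, 4, 6, 5, 7, 2, 1]
After 2 (reverse(2, 9)): [9, 8, 1, 2, 7, 5, 6, 4, 3, 0]
After 3 (reverse(1, 6)): [9, 6, 5, 7, 2, 1, 8, 4, 3, 0]
After 4 (swap(6, 8)): [9, 6, 5, 7, 2, 1, 3, 4, 8, 0]
After 5 (swap(1, 3)): [9, 7, 5, 6, 2, 1, 3, 4, 8, 0]
After 6 (rotate_left(0, 7, k=2)): [5, 6, 2, 1, 3, 4, 9, 7, 8, 0]
After 7 (swap(9, 3)): [5, 6, 2, 0, 3, 4, 9, 7, 8, 1]
After 8 (swap(0, 7)): [7, 6, 2, 0, 3, 4, 9, 5, 8, 1]
After 9 (reverse(7, 8)): [7, 6, 2, 0, 3, 4, 9, 8, 5, 1]
After 10 (rotate_left(6, 8, k=1)): [7, 6, 2, 0, 3, 4, 8, 5, 9, 1]
After 11 (swap(3, 4)): [7, 6, 2, 3, 0, 4, 8, 5, 9, 1]
After 12 (swap(9, 1)): [7, 1, 2, 3, 0, 4, 8, 5, 9, 6]
After 13 (swap(6, 9)): [7, 1, 2, 3, 0, 4, 6, 5, 9, 8]
After 14 (swap(7, 0)): [5, 1, 2, 3, 0, 4, 6, 7, 9, 8]
After 15 (swap(8, 9)): [5, 1, 2, 3, 0, 4, 6, 7, 8, 9]
After 16 (swap(4, 0)): [0, 1, 2, 3, 5, 4, 6, 7, 8, 9]
After 17 (swap(4, 5)): [0, 1, 2, 3, 4, 5, 6, 7, 8, 9]

Answer: yes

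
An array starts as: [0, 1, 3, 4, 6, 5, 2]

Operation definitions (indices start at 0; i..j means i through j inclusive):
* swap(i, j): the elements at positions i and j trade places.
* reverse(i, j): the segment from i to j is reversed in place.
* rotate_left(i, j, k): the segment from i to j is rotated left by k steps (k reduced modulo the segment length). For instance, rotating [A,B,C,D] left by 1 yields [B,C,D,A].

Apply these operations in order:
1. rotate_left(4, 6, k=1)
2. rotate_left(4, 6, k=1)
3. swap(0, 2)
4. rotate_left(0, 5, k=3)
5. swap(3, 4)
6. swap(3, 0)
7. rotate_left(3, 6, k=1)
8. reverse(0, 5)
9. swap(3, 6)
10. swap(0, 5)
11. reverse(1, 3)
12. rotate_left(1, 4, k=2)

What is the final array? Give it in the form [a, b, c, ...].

Answer: [1, 0, 2, 4, 3, 5, 6]

Derivation:
After 1 (rotate_left(4, 6, k=1)): [0, 1, 3, 4, 5, 2, 6]
After 2 (rotate_left(4, 6, k=1)): [0, 1, 3, 4, 2, 6, 5]
After 3 (swap(0, 2)): [3, 1, 0, 4, 2, 6, 5]
After 4 (rotate_left(0, 5, k=3)): [4, 2, 6, 3, 1, 0, 5]
After 5 (swap(3, 4)): [4, 2, 6, 1, 3, 0, 5]
After 6 (swap(3, 0)): [1, 2, 6, 4, 3, 0, 5]
After 7 (rotate_left(3, 6, k=1)): [1, 2, 6, 3, 0, 5, 4]
After 8 (reverse(0, 5)): [5, 0, 3, 6, 2, 1, 4]
After 9 (swap(3, 6)): [5, 0, 3, 4, 2, 1, 6]
After 10 (swap(0, 5)): [1, 0, 3, 4, 2, 5, 6]
After 11 (reverse(1, 3)): [1, 4, 3, 0, 2, 5, 6]
After 12 (rotate_left(1, 4, k=2)): [1, 0, 2, 4, 3, 5, 6]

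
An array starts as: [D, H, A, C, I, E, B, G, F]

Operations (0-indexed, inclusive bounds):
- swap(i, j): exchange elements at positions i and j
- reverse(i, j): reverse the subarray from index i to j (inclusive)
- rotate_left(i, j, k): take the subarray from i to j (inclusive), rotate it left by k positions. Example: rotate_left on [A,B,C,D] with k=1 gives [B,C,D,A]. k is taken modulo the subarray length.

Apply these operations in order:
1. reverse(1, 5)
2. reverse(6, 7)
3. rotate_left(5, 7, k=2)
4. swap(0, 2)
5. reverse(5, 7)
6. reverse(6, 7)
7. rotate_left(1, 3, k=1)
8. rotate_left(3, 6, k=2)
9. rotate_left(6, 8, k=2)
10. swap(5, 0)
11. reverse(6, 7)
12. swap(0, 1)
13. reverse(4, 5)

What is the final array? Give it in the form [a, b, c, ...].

After 1 (reverse(1, 5)): [D, E, I, C, A, H, B, G, F]
After 2 (reverse(6, 7)): [D, E, I, C, A, H, G, B, F]
After 3 (rotate_left(5, 7, k=2)): [D, E, I, C, A, B, H, G, F]
After 4 (swap(0, 2)): [I, E, D, C, A, B, H, G, F]
After 5 (reverse(5, 7)): [I, E, D, C, A, G, H, B, F]
After 6 (reverse(6, 7)): [I, E, D, C, A, G, B, H, F]
After 7 (rotate_left(1, 3, k=1)): [I, D, C, E, A, G, B, H, F]
After 8 (rotate_left(3, 6, k=2)): [I, D, C, G, B, E, A, H, F]
After 9 (rotate_left(6, 8, k=2)): [I, D, C, G, B, E, F, A, H]
After 10 (swap(5, 0)): [E, D, C, G, B, I, F, A, H]
After 11 (reverse(6, 7)): [E, D, C, G, B, I, A, F, H]
After 12 (swap(0, 1)): [D, E, C, G, B, I, A, F, H]
After 13 (reverse(4, 5)): [D, E, C, G, I, B, A, F, H]

Answer: [D, E, C, G, I, B, A, F, H]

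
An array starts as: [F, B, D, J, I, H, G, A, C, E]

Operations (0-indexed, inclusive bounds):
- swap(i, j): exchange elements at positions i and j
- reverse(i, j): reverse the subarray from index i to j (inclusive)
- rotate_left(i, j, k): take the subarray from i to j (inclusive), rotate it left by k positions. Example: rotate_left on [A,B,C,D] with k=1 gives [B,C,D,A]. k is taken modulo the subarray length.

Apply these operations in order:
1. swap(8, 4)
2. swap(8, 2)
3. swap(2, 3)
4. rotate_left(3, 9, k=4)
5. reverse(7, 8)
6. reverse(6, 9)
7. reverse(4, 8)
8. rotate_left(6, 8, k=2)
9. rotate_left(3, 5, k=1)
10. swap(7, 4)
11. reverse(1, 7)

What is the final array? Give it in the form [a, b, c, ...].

After 1 (swap(8, 4)): [F, B, D, J, C, H, G, A, I, E]
After 2 (swap(8, 2)): [F, B, I, J, C, H, G, A, D, E]
After 3 (swap(2, 3)): [F, B, J, I, C, H, G, A, D, E]
After 4 (rotate_left(3, 9, k=4)): [F, B, J, A, D, E, I, C, H, G]
After 5 (reverse(7, 8)): [F, B, J, A, D, E, I, H, C, G]
After 6 (reverse(6, 9)): [F, B, J, A, D, E, G, C, H, I]
After 7 (reverse(4, 8)): [F, B, J, A, H, C, G, E, D, I]
After 8 (rotate_left(6, 8, k=2)): [F, B, J, A, H, C, D, G, E, I]
After 9 (rotate_left(3, 5, k=1)): [F, B, J, H, C, A, D, G, E, I]
After 10 (swap(7, 4)): [F, B, J, H, G, A, D, C, E, I]
After 11 (reverse(1, 7)): [F, C, D, A, G, H, J, B, E, I]

Answer: [F, C, D, A, G, H, J, B, E, I]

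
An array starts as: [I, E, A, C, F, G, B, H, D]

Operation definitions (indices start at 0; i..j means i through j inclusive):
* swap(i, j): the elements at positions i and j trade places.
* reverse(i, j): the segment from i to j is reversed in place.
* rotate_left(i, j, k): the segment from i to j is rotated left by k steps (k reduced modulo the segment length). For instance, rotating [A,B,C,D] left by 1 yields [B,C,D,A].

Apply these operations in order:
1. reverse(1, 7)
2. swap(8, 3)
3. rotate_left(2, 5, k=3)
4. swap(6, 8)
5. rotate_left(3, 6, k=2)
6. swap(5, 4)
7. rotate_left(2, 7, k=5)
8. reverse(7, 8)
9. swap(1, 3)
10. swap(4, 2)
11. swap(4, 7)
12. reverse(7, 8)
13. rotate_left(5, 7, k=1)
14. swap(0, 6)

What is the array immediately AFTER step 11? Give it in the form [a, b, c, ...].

After 1 (reverse(1, 7)): [I, H, B, G, F, C, A, E, D]
After 2 (swap(8, 3)): [I, H, B, D, F, C, A, E, G]
After 3 (rotate_left(2, 5, k=3)): [I, H, C, B, D, F, A, E, G]
After 4 (swap(6, 8)): [I, H, C, B, D, F, G, E, A]
After 5 (rotate_left(3, 6, k=2)): [I, H, C, F, G, B, D, E, A]
After 6 (swap(5, 4)): [I, H, C, F, B, G, D, E, A]
After 7 (rotate_left(2, 7, k=5)): [I, H, E, C, F, B, G, D, A]
After 8 (reverse(7, 8)): [I, H, E, C, F, B, G, A, D]
After 9 (swap(1, 3)): [I, C, E, H, F, B, G, A, D]
After 10 (swap(4, 2)): [I, C, F, H, E, B, G, A, D]
After 11 (swap(4, 7)): [I, C, F, H, A, B, G, E, D]

Answer: [I, C, F, H, A, B, G, E, D]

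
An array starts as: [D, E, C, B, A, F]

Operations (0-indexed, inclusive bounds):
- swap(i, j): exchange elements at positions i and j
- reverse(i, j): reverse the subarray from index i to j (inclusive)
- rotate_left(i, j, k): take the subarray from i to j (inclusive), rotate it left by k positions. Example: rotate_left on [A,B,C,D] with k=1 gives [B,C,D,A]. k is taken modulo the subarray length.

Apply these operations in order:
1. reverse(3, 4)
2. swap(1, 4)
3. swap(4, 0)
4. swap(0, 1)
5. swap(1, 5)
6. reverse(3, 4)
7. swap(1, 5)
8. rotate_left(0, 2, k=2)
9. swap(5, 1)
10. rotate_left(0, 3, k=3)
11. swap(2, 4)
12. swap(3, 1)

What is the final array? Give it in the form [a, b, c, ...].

Answer: [D, E, A, C, F, B]

Derivation:
After 1 (reverse(3, 4)): [D, E, C, A, B, F]
After 2 (swap(1, 4)): [D, B, C, A, E, F]
After 3 (swap(4, 0)): [E, B, C, A, D, F]
After 4 (swap(0, 1)): [B, E, C, A, D, F]
After 5 (swap(1, 5)): [B, F, C, A, D, E]
After 6 (reverse(3, 4)): [B, F, C, D, A, E]
After 7 (swap(1, 5)): [B, E, C, D, A, F]
After 8 (rotate_left(0, 2, k=2)): [C, B, E, D, A, F]
After 9 (swap(5, 1)): [C, F, E, D, A, B]
After 10 (rotate_left(0, 3, k=3)): [D, C, F, E, A, B]
After 11 (swap(2, 4)): [D, C, A, E, F, B]
After 12 (swap(3, 1)): [D, E, A, C, F, B]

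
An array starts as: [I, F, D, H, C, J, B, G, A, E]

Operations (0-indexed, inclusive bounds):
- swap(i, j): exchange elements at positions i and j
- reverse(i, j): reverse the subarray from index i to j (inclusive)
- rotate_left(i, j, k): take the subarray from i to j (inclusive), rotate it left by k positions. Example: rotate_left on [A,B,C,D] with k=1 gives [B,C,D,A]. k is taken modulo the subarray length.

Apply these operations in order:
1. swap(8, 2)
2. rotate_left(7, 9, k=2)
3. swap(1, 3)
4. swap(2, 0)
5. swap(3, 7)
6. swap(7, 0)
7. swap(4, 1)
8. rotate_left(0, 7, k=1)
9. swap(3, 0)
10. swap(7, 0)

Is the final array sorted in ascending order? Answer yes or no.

After 1 (swap(8, 2)): [I, F, A, H, C, J, B, G, D, E]
After 2 (rotate_left(7, 9, k=2)): [I, F, A, H, C, J, B, E, G, D]
After 3 (swap(1, 3)): [I, H, A, F, C, J, B, E, G, D]
After 4 (swap(2, 0)): [A, H, I, F, C, J, B, E, G, D]
After 5 (swap(3, 7)): [A, H, I, E, C, J, B, F, G, D]
After 6 (swap(7, 0)): [F, H, I, E, C, J, B, A, G, D]
After 7 (swap(4, 1)): [F, C, I, E, H, J, B, A, G, D]
After 8 (rotate_left(0, 7, k=1)): [C, I, E, H, J, B, A, F, G, D]
After 9 (swap(3, 0)): [H, I, E, C, J, B, A, F, G, D]
After 10 (swap(7, 0)): [F, I, E, C, J, B, A, H, G, D]

Answer: no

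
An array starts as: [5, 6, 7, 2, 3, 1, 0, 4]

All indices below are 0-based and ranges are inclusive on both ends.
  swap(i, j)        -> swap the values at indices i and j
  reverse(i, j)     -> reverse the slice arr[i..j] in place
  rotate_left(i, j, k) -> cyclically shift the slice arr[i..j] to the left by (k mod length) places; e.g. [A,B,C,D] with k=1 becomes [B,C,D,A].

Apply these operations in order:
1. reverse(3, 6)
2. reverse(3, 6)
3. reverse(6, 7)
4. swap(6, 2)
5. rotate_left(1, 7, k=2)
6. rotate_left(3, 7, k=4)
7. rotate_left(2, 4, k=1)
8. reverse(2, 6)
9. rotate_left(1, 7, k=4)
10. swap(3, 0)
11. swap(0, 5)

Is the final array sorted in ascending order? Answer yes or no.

After 1 (reverse(3, 6)): [5, 6, 7, 0, 1, 3, 2, 4]
After 2 (reverse(3, 6)): [5, 6, 7, 2, 3, 1, 0, 4]
After 3 (reverse(6, 7)): [5, 6, 7, 2, 3, 1, 4, 0]
After 4 (swap(6, 2)): [5, 6, 4, 2, 3, 1, 7, 0]
After 5 (rotate_left(1, 7, k=2)): [5, 2, 3, 1, 7, 0, 6, 4]
After 6 (rotate_left(3, 7, k=4)): [5, 2, 3, 4, 1, 7, 0, 6]
After 7 (rotate_left(2, 4, k=1)): [5, 2, 4, 1, 3, 7, 0, 6]
After 8 (reverse(2, 6)): [5, 2, 0, 7, 3, 1, 4, 6]
After 9 (rotate_left(1, 7, k=4)): [5, 1, 4, 6, 2, 0, 7, 3]
After 10 (swap(3, 0)): [6, 1, 4, 5, 2, 0, 7, 3]
After 11 (swap(0, 5)): [0, 1, 4, 5, 2, 6, 7, 3]

Answer: no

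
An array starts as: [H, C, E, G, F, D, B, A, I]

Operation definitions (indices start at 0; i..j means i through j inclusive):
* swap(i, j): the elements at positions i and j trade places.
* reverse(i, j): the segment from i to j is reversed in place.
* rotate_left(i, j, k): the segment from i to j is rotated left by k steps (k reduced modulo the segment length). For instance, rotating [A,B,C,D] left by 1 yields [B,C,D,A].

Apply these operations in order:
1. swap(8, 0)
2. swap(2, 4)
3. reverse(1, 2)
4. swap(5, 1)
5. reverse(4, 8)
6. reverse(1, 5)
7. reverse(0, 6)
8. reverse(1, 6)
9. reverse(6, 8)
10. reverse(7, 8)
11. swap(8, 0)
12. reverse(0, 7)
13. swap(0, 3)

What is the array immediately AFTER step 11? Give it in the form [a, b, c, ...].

After 1 (swap(8, 0)): [I, C, E, G, F, D, B, A, H]
After 2 (swap(2, 4)): [I, C, F, G, E, D, B, A, H]
After 3 (reverse(1, 2)): [I, F, C, G, E, D, B, A, H]
After 4 (swap(5, 1)): [I, D, C, G, E, F, B, A, H]
After 5 (reverse(4, 8)): [I, D, C, G, H, A, B, F, E]
After 6 (reverse(1, 5)): [I, A, H, G, C, D, B, F, E]
After 7 (reverse(0, 6)): [B, D, C, G, H, A, I, F, E]
After 8 (reverse(1, 6)): [B, I, A, H, G, C, D, F, E]
After 9 (reverse(6, 8)): [B, I, A, H, G, C, E, F, D]
After 10 (reverse(7, 8)): [B, I, A, H, G, C, E, D, F]
After 11 (swap(8, 0)): [F, I, A, H, G, C, E, D, B]

Answer: [F, I, A, H, G, C, E, D, B]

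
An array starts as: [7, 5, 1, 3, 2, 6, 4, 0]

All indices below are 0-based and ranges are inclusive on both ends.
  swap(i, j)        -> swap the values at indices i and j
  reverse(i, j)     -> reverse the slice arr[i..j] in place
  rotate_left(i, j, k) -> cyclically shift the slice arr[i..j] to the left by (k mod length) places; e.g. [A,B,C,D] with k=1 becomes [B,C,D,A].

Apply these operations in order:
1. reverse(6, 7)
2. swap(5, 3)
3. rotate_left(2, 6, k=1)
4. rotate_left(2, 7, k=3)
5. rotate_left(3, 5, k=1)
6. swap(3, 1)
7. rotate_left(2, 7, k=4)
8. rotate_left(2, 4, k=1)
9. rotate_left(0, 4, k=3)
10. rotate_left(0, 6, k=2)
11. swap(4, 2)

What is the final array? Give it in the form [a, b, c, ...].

After 1 (reverse(6, 7)): [7, 5, 1, 3, 2, 6, 0, 4]
After 2 (swap(5, 3)): [7, 5, 1, 6, 2, 3, 0, 4]
After 3 (rotate_left(2, 6, k=1)): [7, 5, 6, 2, 3, 0, 1, 4]
After 4 (rotate_left(2, 7, k=3)): [7, 5, 0, 1, 4, 6, 2, 3]
After 5 (rotate_left(3, 5, k=1)): [7, 5, 0, 4, 6, 1, 2, 3]
After 6 (swap(3, 1)): [7, 4, 0, 5, 6, 1, 2, 3]
After 7 (rotate_left(2, 7, k=4)): [7, 4, 2, 3, 0, 5, 6, 1]
After 8 (rotate_left(2, 4, k=1)): [7, 4, 3, 0, 2, 5, 6, 1]
After 9 (rotate_left(0, 4, k=3)): [0, 2, 7, 4, 3, 5, 6, 1]
After 10 (rotate_left(0, 6, k=2)): [7, 4, 3, 5, 6, 0, 2, 1]
After 11 (swap(4, 2)): [7, 4, 6, 5, 3, 0, 2, 1]

Answer: [7, 4, 6, 5, 3, 0, 2, 1]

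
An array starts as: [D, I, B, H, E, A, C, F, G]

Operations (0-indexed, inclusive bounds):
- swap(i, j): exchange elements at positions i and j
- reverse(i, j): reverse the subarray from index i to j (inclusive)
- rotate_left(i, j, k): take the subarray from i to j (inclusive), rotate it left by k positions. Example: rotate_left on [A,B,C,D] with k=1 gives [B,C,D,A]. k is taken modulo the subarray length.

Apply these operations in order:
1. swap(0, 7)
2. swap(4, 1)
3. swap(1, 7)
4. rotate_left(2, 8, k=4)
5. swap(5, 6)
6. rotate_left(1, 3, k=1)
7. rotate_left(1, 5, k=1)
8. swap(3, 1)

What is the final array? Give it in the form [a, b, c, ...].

After 1 (swap(0, 7)): [F, I, B, H, E, A, C, D, G]
After 2 (swap(4, 1)): [F, E, B, H, I, A, C, D, G]
After 3 (swap(1, 7)): [F, D, B, H, I, A, C, E, G]
After 4 (rotate_left(2, 8, k=4)): [F, D, C, E, G, B, H, I, A]
After 5 (swap(5, 6)): [F, D, C, E, G, H, B, I, A]
After 6 (rotate_left(1, 3, k=1)): [F, C, E, D, G, H, B, I, A]
After 7 (rotate_left(1, 5, k=1)): [F, E, D, G, H, C, B, I, A]
After 8 (swap(3, 1)): [F, G, D, E, H, C, B, I, A]

Answer: [F, G, D, E, H, C, B, I, A]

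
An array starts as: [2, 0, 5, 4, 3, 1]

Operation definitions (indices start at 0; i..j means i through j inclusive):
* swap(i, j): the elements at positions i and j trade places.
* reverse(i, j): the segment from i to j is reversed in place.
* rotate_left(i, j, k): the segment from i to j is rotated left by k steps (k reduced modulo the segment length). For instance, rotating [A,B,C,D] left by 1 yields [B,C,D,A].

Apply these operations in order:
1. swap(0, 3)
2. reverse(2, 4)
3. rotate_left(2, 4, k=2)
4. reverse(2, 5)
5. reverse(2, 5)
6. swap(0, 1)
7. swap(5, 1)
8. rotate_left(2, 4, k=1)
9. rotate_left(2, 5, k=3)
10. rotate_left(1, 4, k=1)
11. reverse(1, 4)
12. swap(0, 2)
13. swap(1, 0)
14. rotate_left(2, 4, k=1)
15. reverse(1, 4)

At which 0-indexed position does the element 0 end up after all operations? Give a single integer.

Answer: 1

Derivation:
After 1 (swap(0, 3)): [4, 0, 5, 2, 3, 1]
After 2 (reverse(2, 4)): [4, 0, 3, 2, 5, 1]
After 3 (rotate_left(2, 4, k=2)): [4, 0, 5, 3, 2, 1]
After 4 (reverse(2, 5)): [4, 0, 1, 2, 3, 5]
After 5 (reverse(2, 5)): [4, 0, 5, 3, 2, 1]
After 6 (swap(0, 1)): [0, 4, 5, 3, 2, 1]
After 7 (swap(5, 1)): [0, 1, 5, 3, 2, 4]
After 8 (rotate_left(2, 4, k=1)): [0, 1, 3, 2, 5, 4]
After 9 (rotate_left(2, 5, k=3)): [0, 1, 4, 3, 2, 5]
After 10 (rotate_left(1, 4, k=1)): [0, 4, 3, 2, 1, 5]
After 11 (reverse(1, 4)): [0, 1, 2, 3, 4, 5]
After 12 (swap(0, 2)): [2, 1, 0, 3, 4, 5]
After 13 (swap(1, 0)): [1, 2, 0, 3, 4, 5]
After 14 (rotate_left(2, 4, k=1)): [1, 2, 3, 4, 0, 5]
After 15 (reverse(1, 4)): [1, 0, 4, 3, 2, 5]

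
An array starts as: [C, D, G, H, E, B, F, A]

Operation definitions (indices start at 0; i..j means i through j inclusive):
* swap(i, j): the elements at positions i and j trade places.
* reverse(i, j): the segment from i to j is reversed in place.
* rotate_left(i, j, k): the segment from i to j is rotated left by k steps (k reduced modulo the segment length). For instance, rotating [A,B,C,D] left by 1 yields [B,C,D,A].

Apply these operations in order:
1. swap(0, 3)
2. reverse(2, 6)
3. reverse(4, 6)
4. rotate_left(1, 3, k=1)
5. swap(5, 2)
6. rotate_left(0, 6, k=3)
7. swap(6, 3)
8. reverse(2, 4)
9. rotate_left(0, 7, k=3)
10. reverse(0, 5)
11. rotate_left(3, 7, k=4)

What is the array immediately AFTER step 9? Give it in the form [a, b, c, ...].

After 1 (swap(0, 3)): [H, D, G, C, E, B, F, A]
After 2 (reverse(2, 6)): [H, D, F, B, E, C, G, A]
After 3 (reverse(4, 6)): [H, D, F, B, G, C, E, A]
After 4 (rotate_left(1, 3, k=1)): [H, F, B, D, G, C, E, A]
After 5 (swap(5, 2)): [H, F, C, D, G, B, E, A]
After 6 (rotate_left(0, 6, k=3)): [D, G, B, E, H, F, C, A]
After 7 (swap(6, 3)): [D, G, B, C, H, F, E, A]
After 8 (reverse(2, 4)): [D, G, H, C, B, F, E, A]
After 9 (rotate_left(0, 7, k=3)): [C, B, F, E, A, D, G, H]

Answer: [C, B, F, E, A, D, G, H]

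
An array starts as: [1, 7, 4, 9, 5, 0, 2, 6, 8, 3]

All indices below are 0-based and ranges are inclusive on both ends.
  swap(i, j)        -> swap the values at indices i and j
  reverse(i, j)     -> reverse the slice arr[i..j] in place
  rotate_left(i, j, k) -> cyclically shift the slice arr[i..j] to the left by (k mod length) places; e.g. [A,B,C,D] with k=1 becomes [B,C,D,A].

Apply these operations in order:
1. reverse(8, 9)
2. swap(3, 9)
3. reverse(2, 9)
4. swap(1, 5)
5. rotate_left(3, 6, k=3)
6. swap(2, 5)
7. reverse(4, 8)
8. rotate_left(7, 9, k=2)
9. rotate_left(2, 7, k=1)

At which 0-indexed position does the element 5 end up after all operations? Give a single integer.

Answer: 4

Derivation:
After 1 (reverse(8, 9)): [1, 7, 4, 9, 5, 0, 2, 6, 3, 8]
After 2 (swap(3, 9)): [1, 7, 4, 8, 5, 0, 2, 6, 3, 9]
After 3 (reverse(2, 9)): [1, 7, 9, 3, 6, 2, 0, 5, 8, 4]
After 4 (swap(1, 5)): [1, 2, 9, 3, 6, 7, 0, 5, 8, 4]
After 5 (rotate_left(3, 6, k=3)): [1, 2, 9, 0, 3, 6, 7, 5, 8, 4]
After 6 (swap(2, 5)): [1, 2, 6, 0, 3, 9, 7, 5, 8, 4]
After 7 (reverse(4, 8)): [1, 2, 6, 0, 8, 5, 7, 9, 3, 4]
After 8 (rotate_left(7, 9, k=2)): [1, 2, 6, 0, 8, 5, 7, 4, 9, 3]
After 9 (rotate_left(2, 7, k=1)): [1, 2, 0, 8, 5, 7, 4, 6, 9, 3]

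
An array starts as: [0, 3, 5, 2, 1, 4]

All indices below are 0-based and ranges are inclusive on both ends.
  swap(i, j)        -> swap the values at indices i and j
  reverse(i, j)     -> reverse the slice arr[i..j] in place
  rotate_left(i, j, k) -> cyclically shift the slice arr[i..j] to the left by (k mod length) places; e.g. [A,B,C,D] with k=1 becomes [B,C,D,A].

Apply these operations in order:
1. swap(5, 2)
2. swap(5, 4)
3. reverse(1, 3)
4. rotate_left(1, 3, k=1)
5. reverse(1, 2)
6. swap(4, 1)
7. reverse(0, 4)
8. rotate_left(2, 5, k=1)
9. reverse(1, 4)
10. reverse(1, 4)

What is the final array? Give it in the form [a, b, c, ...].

After 1 (swap(5, 2)): [0, 3, 4, 2, 1, 5]
After 2 (swap(5, 4)): [0, 3, 4, 2, 5, 1]
After 3 (reverse(1, 3)): [0, 2, 4, 3, 5, 1]
After 4 (rotate_left(1, 3, k=1)): [0, 4, 3, 2, 5, 1]
After 5 (reverse(1, 2)): [0, 3, 4, 2, 5, 1]
After 6 (swap(4, 1)): [0, 5, 4, 2, 3, 1]
After 7 (reverse(0, 4)): [3, 2, 4, 5, 0, 1]
After 8 (rotate_left(2, 5, k=1)): [3, 2, 5, 0, 1, 4]
After 9 (reverse(1, 4)): [3, 1, 0, 5, 2, 4]
After 10 (reverse(1, 4)): [3, 2, 5, 0, 1, 4]

Answer: [3, 2, 5, 0, 1, 4]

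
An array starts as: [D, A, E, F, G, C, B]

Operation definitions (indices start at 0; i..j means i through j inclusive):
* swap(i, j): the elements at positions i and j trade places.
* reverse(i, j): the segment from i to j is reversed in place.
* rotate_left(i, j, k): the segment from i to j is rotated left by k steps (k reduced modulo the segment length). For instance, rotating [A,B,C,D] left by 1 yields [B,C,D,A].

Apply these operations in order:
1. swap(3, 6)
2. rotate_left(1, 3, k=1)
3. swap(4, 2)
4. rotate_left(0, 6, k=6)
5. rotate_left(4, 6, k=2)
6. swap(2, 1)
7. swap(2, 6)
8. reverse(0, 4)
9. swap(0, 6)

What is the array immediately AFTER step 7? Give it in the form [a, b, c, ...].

Answer: [F, E, B, G, C, A, D]

Derivation:
After 1 (swap(3, 6)): [D, A, E, B, G, C, F]
After 2 (rotate_left(1, 3, k=1)): [D, E, B, A, G, C, F]
After 3 (swap(4, 2)): [D, E, G, A, B, C, F]
After 4 (rotate_left(0, 6, k=6)): [F, D, E, G, A, B, C]
After 5 (rotate_left(4, 6, k=2)): [F, D, E, G, C, A, B]
After 6 (swap(2, 1)): [F, E, D, G, C, A, B]
After 7 (swap(2, 6)): [F, E, B, G, C, A, D]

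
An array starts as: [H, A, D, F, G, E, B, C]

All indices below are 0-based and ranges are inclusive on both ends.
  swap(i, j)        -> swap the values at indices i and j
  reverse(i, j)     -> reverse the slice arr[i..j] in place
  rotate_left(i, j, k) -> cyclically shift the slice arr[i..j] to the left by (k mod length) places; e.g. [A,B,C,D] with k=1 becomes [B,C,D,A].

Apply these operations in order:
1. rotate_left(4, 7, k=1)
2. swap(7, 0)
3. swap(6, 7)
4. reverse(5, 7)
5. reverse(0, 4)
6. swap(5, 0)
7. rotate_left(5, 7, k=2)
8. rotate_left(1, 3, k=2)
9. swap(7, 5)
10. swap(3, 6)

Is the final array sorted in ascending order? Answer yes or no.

Answer: no

Derivation:
After 1 (rotate_left(4, 7, k=1)): [H, A, D, F, E, B, C, G]
After 2 (swap(7, 0)): [G, A, D, F, E, B, C, H]
After 3 (swap(6, 7)): [G, A, D, F, E, B, H, C]
After 4 (reverse(5, 7)): [G, A, D, F, E, C, H, B]
After 5 (reverse(0, 4)): [E, F, D, A, G, C, H, B]
After 6 (swap(5, 0)): [C, F, D, A, G, E, H, B]
After 7 (rotate_left(5, 7, k=2)): [C, F, D, A, G, B, E, H]
After 8 (rotate_left(1, 3, k=2)): [C, A, F, D, G, B, E, H]
After 9 (swap(7, 5)): [C, A, F, D, G, H, E, B]
After 10 (swap(3, 6)): [C, A, F, E, G, H, D, B]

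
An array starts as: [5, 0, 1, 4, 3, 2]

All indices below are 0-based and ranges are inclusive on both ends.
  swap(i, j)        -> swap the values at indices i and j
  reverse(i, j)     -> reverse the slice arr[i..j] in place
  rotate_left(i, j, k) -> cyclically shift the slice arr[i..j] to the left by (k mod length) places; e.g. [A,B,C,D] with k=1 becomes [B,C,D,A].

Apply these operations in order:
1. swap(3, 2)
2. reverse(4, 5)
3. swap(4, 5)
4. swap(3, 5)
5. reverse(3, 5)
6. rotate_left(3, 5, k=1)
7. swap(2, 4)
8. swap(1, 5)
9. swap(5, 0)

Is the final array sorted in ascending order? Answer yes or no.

After 1 (swap(3, 2)): [5, 0, 4, 1, 3, 2]
After 2 (reverse(4, 5)): [5, 0, 4, 1, 2, 3]
After 3 (swap(4, 5)): [5, 0, 4, 1, 3, 2]
After 4 (swap(3, 5)): [5, 0, 4, 2, 3, 1]
After 5 (reverse(3, 5)): [5, 0, 4, 1, 3, 2]
After 6 (rotate_left(3, 5, k=1)): [5, 0, 4, 3, 2, 1]
After 7 (swap(2, 4)): [5, 0, 2, 3, 4, 1]
After 8 (swap(1, 5)): [5, 1, 2, 3, 4, 0]
After 9 (swap(5, 0)): [0, 1, 2, 3, 4, 5]

Answer: yes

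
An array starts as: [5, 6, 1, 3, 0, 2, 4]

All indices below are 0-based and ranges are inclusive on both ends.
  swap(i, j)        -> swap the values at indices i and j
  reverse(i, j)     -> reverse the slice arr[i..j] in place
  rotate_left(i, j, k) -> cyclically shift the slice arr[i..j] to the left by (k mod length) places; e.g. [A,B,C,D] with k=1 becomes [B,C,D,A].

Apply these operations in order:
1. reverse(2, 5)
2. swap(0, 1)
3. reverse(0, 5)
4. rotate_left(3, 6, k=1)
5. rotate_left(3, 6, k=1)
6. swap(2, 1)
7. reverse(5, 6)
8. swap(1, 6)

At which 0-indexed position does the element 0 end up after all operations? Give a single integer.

After 1 (reverse(2, 5)): [5, 6, 2, 0, 3, 1, 4]
After 2 (swap(0, 1)): [6, 5, 2, 0, 3, 1, 4]
After 3 (reverse(0, 5)): [1, 3, 0, 2, 5, 6, 4]
After 4 (rotate_left(3, 6, k=1)): [1, 3, 0, 5, 6, 4, 2]
After 5 (rotate_left(3, 6, k=1)): [1, 3, 0, 6, 4, 2, 5]
After 6 (swap(2, 1)): [1, 0, 3, 6, 4, 2, 5]
After 7 (reverse(5, 6)): [1, 0, 3, 6, 4, 5, 2]
After 8 (swap(1, 6)): [1, 2, 3, 6, 4, 5, 0]

Answer: 6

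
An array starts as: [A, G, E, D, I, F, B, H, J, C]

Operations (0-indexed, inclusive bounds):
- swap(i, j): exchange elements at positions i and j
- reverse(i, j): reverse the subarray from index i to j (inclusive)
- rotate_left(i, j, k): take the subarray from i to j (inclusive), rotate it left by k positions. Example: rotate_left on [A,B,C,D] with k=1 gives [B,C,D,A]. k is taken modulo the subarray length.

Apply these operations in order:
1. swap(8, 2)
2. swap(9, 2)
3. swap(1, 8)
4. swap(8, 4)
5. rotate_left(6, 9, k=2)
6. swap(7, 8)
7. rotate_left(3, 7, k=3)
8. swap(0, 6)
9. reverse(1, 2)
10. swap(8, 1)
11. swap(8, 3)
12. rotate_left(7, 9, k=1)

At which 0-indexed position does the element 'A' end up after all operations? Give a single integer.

Answer: 6

Derivation:
After 1 (swap(8, 2)): [A, G, J, D, I, F, B, H, E, C]
After 2 (swap(9, 2)): [A, G, C, D, I, F, B, H, E, J]
After 3 (swap(1, 8)): [A, E, C, D, I, F, B, H, G, J]
After 4 (swap(8, 4)): [A, E, C, D, G, F, B, H, I, J]
After 5 (rotate_left(6, 9, k=2)): [A, E, C, D, G, F, I, J, B, H]
After 6 (swap(7, 8)): [A, E, C, D, G, F, I, B, J, H]
After 7 (rotate_left(3, 7, k=3)): [A, E, C, I, B, D, G, F, J, H]
After 8 (swap(0, 6)): [G, E, C, I, B, D, A, F, J, H]
After 9 (reverse(1, 2)): [G, C, E, I, B, D, A, F, J, H]
After 10 (swap(8, 1)): [G, J, E, I, B, D, A, F, C, H]
After 11 (swap(8, 3)): [G, J, E, C, B, D, A, F, I, H]
After 12 (rotate_left(7, 9, k=1)): [G, J, E, C, B, D, A, I, H, F]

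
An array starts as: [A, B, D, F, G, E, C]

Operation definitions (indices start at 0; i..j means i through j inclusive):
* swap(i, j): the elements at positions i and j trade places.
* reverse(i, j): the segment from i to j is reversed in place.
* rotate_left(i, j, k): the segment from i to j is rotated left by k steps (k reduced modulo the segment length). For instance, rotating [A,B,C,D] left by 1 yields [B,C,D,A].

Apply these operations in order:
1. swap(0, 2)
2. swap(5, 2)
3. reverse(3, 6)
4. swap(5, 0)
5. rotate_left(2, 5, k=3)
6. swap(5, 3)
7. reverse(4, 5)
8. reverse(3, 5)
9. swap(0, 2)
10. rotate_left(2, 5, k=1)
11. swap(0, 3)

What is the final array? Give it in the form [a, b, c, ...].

Answer: [E, B, C, D, A, G, F]

Derivation:
After 1 (swap(0, 2)): [D, B, A, F, G, E, C]
After 2 (swap(5, 2)): [D, B, E, F, G, A, C]
After 3 (reverse(3, 6)): [D, B, E, C, A, G, F]
After 4 (swap(5, 0)): [G, B, E, C, A, D, F]
After 5 (rotate_left(2, 5, k=3)): [G, B, D, E, C, A, F]
After 6 (swap(5, 3)): [G, B, D, A, C, E, F]
After 7 (reverse(4, 5)): [G, B, D, A, E, C, F]
After 8 (reverse(3, 5)): [G, B, D, C, E, A, F]
After 9 (swap(0, 2)): [D, B, G, C, E, A, F]
After 10 (rotate_left(2, 5, k=1)): [D, B, C, E, A, G, F]
After 11 (swap(0, 3)): [E, B, C, D, A, G, F]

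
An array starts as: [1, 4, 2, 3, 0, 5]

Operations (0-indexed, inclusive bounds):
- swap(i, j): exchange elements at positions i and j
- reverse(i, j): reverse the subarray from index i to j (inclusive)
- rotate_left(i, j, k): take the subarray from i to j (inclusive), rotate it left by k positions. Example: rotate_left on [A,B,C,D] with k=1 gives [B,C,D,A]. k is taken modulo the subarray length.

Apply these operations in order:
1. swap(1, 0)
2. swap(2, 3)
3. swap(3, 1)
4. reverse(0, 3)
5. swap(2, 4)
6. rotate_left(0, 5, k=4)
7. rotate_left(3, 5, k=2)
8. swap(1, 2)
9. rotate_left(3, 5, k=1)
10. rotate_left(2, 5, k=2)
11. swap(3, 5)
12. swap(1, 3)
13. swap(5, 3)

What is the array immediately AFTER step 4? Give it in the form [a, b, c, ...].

After 1 (swap(1, 0)): [4, 1, 2, 3, 0, 5]
After 2 (swap(2, 3)): [4, 1, 3, 2, 0, 5]
After 3 (swap(3, 1)): [4, 2, 3, 1, 0, 5]
After 4 (reverse(0, 3)): [1, 3, 2, 4, 0, 5]

Answer: [1, 3, 2, 4, 0, 5]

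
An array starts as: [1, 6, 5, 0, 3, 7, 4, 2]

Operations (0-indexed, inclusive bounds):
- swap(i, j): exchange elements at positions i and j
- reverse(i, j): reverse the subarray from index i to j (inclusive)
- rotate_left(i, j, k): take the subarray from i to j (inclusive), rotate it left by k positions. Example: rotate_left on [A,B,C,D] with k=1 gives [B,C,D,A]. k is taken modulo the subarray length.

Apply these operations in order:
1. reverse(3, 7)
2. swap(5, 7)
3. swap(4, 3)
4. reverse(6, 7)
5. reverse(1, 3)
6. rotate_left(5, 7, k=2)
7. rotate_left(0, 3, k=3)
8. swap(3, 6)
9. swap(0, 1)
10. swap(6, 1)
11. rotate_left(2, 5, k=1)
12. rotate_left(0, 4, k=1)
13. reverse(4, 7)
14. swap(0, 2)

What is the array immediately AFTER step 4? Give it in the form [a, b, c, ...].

After 1 (reverse(3, 7)): [1, 6, 5, 2, 4, 7, 3, 0]
After 2 (swap(5, 7)): [1, 6, 5, 2, 4, 0, 3, 7]
After 3 (swap(4, 3)): [1, 6, 5, 4, 2, 0, 3, 7]
After 4 (reverse(6, 7)): [1, 6, 5, 4, 2, 0, 7, 3]

Answer: [1, 6, 5, 4, 2, 0, 7, 3]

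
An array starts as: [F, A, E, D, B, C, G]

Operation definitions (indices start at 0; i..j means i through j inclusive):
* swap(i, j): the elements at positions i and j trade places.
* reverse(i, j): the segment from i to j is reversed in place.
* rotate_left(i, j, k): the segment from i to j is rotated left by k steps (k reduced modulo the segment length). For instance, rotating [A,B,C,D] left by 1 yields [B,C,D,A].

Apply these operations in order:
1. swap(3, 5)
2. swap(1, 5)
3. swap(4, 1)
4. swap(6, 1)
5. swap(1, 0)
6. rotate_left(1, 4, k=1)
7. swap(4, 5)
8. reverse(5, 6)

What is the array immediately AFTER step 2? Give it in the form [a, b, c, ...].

Answer: [F, D, E, C, B, A, G]

Derivation:
After 1 (swap(3, 5)): [F, A, E, C, B, D, G]
After 2 (swap(1, 5)): [F, D, E, C, B, A, G]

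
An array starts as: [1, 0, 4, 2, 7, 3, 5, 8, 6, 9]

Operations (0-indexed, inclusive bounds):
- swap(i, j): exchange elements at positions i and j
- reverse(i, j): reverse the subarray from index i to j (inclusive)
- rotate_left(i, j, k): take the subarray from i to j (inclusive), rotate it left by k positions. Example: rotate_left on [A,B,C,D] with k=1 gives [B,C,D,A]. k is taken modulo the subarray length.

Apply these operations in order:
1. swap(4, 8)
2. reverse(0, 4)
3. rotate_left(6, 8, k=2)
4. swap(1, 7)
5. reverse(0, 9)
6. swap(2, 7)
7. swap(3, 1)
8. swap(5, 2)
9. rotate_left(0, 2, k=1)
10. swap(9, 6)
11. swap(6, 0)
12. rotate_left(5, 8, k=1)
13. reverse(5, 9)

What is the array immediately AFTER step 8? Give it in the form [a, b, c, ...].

After 1 (swap(4, 8)): [1, 0, 4, 2, 6, 3, 5, 8, 7, 9]
After 2 (reverse(0, 4)): [6, 2, 4, 0, 1, 3, 5, 8, 7, 9]
After 3 (rotate_left(6, 8, k=2)): [6, 2, 4, 0, 1, 3, 7, 5, 8, 9]
After 4 (swap(1, 7)): [6, 5, 4, 0, 1, 3, 7, 2, 8, 9]
After 5 (reverse(0, 9)): [9, 8, 2, 7, 3, 1, 0, 4, 5, 6]
After 6 (swap(2, 7)): [9, 8, 4, 7, 3, 1, 0, 2, 5, 6]
After 7 (swap(3, 1)): [9, 7, 4, 8, 3, 1, 0, 2, 5, 6]
After 8 (swap(5, 2)): [9, 7, 1, 8, 3, 4, 0, 2, 5, 6]

Answer: [9, 7, 1, 8, 3, 4, 0, 2, 5, 6]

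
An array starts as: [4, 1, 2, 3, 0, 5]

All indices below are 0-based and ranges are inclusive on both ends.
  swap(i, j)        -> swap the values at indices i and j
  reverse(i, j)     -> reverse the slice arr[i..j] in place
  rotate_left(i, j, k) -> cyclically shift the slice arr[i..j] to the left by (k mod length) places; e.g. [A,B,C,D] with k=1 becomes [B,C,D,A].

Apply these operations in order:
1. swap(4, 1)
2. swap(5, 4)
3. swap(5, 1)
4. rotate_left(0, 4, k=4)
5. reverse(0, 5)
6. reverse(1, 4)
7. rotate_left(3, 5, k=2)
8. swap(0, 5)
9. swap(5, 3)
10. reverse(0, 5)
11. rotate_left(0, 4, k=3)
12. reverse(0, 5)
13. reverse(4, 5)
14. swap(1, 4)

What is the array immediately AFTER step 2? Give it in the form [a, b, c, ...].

After 1 (swap(4, 1)): [4, 0, 2, 3, 1, 5]
After 2 (swap(5, 4)): [4, 0, 2, 3, 5, 1]

Answer: [4, 0, 2, 3, 5, 1]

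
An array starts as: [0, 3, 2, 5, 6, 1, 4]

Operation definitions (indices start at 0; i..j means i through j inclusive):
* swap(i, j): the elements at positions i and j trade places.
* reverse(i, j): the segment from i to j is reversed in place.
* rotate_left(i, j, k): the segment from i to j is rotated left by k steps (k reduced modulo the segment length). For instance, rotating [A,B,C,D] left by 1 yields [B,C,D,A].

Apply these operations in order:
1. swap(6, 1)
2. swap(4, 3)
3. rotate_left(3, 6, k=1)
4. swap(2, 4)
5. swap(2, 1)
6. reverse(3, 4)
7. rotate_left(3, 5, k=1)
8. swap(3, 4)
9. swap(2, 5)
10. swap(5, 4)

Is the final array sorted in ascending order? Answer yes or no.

After 1 (swap(6, 1)): [0, 4, 2, 5, 6, 1, 3]
After 2 (swap(4, 3)): [0, 4, 2, 6, 5, 1, 3]
After 3 (rotate_left(3, 6, k=1)): [0, 4, 2, 5, 1, 3, 6]
After 4 (swap(2, 4)): [0, 4, 1, 5, 2, 3, 6]
After 5 (swap(2, 1)): [0, 1, 4, 5, 2, 3, 6]
After 6 (reverse(3, 4)): [0, 1, 4, 2, 5, 3, 6]
After 7 (rotate_left(3, 5, k=1)): [0, 1, 4, 5, 3, 2, 6]
After 8 (swap(3, 4)): [0, 1, 4, 3, 5, 2, 6]
After 9 (swap(2, 5)): [0, 1, 2, 3, 5, 4, 6]
After 10 (swap(5, 4)): [0, 1, 2, 3, 4, 5, 6]

Answer: yes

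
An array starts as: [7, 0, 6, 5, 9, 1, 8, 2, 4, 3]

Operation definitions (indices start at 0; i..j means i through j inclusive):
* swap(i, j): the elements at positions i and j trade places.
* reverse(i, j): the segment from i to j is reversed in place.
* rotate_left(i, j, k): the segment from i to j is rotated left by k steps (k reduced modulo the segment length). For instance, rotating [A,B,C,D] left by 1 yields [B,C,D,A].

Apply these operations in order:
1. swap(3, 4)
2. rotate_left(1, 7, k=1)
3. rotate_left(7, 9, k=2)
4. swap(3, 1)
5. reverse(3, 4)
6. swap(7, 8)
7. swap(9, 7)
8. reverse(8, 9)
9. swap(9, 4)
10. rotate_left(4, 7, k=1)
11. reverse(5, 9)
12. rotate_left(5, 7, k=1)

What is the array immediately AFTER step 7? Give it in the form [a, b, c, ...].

Answer: [7, 5, 9, 1, 6, 8, 2, 4, 3, 0]

Derivation:
After 1 (swap(3, 4)): [7, 0, 6, 9, 5, 1, 8, 2, 4, 3]
After 2 (rotate_left(1, 7, k=1)): [7, 6, 9, 5, 1, 8, 2, 0, 4, 3]
After 3 (rotate_left(7, 9, k=2)): [7, 6, 9, 5, 1, 8, 2, 3, 0, 4]
After 4 (swap(3, 1)): [7, 5, 9, 6, 1, 8, 2, 3, 0, 4]
After 5 (reverse(3, 4)): [7, 5, 9, 1, 6, 8, 2, 3, 0, 4]
After 6 (swap(7, 8)): [7, 5, 9, 1, 6, 8, 2, 0, 3, 4]
After 7 (swap(9, 7)): [7, 5, 9, 1, 6, 8, 2, 4, 3, 0]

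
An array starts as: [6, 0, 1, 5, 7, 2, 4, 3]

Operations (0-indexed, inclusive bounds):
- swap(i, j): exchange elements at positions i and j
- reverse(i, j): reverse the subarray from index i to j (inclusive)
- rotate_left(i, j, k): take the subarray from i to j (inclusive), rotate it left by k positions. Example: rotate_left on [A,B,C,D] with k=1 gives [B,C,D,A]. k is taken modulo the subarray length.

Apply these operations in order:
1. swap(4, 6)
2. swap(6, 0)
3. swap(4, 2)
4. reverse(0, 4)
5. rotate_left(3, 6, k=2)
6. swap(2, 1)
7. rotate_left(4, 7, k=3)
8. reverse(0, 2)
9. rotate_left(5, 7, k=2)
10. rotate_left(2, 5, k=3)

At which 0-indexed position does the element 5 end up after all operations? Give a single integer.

After 1 (swap(4, 6)): [6, 0, 1, 5, 4, 2, 7, 3]
After 2 (swap(6, 0)): [7, 0, 1, 5, 4, 2, 6, 3]
After 3 (swap(4, 2)): [7, 0, 4, 5, 1, 2, 6, 3]
After 4 (reverse(0, 4)): [1, 5, 4, 0, 7, 2, 6, 3]
After 5 (rotate_left(3, 6, k=2)): [1, 5, 4, 2, 6, 0, 7, 3]
After 6 (swap(2, 1)): [1, 4, 5, 2, 6, 0, 7, 3]
After 7 (rotate_left(4, 7, k=3)): [1, 4, 5, 2, 3, 6, 0, 7]
After 8 (reverse(0, 2)): [5, 4, 1, 2, 3, 6, 0, 7]
After 9 (rotate_left(5, 7, k=2)): [5, 4, 1, 2, 3, 7, 6, 0]
After 10 (rotate_left(2, 5, k=3)): [5, 4, 7, 1, 2, 3, 6, 0]

Answer: 0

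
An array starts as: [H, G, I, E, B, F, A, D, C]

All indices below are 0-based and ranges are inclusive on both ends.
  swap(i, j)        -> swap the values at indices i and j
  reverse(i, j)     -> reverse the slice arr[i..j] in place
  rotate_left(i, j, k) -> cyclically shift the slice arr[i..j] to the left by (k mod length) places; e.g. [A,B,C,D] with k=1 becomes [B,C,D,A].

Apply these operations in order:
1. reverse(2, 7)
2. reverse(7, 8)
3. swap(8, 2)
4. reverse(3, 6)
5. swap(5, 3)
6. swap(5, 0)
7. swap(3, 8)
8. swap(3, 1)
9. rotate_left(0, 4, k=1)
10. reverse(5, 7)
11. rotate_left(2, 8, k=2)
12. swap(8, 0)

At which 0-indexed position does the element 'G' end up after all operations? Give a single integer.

Answer: 7

Derivation:
After 1 (reverse(2, 7)): [H, G, D, A, F, B, E, I, C]
After 2 (reverse(7, 8)): [H, G, D, A, F, B, E, C, I]
After 3 (swap(8, 2)): [H, G, I, A, F, B, E, C, D]
After 4 (reverse(3, 6)): [H, G, I, E, B, F, A, C, D]
After 5 (swap(5, 3)): [H, G, I, F, B, E, A, C, D]
After 6 (swap(5, 0)): [E, G, I, F, B, H, A, C, D]
After 7 (swap(3, 8)): [E, G, I, D, B, H, A, C, F]
After 8 (swap(3, 1)): [E, D, I, G, B, H, A, C, F]
After 9 (rotate_left(0, 4, k=1)): [D, I, G, B, E, H, A, C, F]
After 10 (reverse(5, 7)): [D, I, G, B, E, C, A, H, F]
After 11 (rotate_left(2, 8, k=2)): [D, I, E, C, A, H, F, G, B]
After 12 (swap(8, 0)): [B, I, E, C, A, H, F, G, D]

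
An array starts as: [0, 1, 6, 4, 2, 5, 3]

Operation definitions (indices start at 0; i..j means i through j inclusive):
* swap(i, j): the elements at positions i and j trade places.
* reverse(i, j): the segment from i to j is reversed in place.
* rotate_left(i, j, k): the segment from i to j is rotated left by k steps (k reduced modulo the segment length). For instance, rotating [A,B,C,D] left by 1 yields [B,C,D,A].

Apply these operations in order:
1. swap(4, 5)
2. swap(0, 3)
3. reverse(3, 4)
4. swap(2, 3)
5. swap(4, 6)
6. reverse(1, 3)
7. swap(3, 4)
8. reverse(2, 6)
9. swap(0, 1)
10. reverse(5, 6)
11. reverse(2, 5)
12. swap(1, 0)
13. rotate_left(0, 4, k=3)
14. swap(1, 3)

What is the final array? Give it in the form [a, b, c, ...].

After 1 (swap(4, 5)): [0, 1, 6, 4, 5, 2, 3]
After 2 (swap(0, 3)): [4, 1, 6, 0, 5, 2, 3]
After 3 (reverse(3, 4)): [4, 1, 6, 5, 0, 2, 3]
After 4 (swap(2, 3)): [4, 1, 5, 6, 0, 2, 3]
After 5 (swap(4, 6)): [4, 1, 5, 6, 3, 2, 0]
After 6 (reverse(1, 3)): [4, 6, 5, 1, 3, 2, 0]
After 7 (swap(3, 4)): [4, 6, 5, 3, 1, 2, 0]
After 8 (reverse(2, 6)): [4, 6, 0, 2, 1, 3, 5]
After 9 (swap(0, 1)): [6, 4, 0, 2, 1, 3, 5]
After 10 (reverse(5, 6)): [6, 4, 0, 2, 1, 5, 3]
After 11 (reverse(2, 5)): [6, 4, 5, 1, 2, 0, 3]
After 12 (swap(1, 0)): [4, 6, 5, 1, 2, 0, 3]
After 13 (rotate_left(0, 4, k=3)): [1, 2, 4, 6, 5, 0, 3]
After 14 (swap(1, 3)): [1, 6, 4, 2, 5, 0, 3]

Answer: [1, 6, 4, 2, 5, 0, 3]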